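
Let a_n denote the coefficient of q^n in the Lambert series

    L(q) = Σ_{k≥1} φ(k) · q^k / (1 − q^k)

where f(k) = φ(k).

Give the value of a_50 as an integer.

d|50:{1,2,5,10,25,50}  Σφ=1+1+4+4+20+20=50

a_50 = 50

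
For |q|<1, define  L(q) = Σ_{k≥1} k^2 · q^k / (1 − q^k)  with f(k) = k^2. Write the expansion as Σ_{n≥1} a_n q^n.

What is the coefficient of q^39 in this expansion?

a_39 = 1700

d|39:{1,3,13,39}  Σf=1+9+169+1521=1700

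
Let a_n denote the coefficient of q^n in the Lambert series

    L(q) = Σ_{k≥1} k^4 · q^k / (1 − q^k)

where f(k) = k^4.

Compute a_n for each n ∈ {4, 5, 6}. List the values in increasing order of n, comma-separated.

q^4  k|4↦f(k): 4:256 2:16 1:1  a_4=273
d|5:{1,5}  Σf=1+625=626
[q^6] f(1)=1,f(2)=16,f(3)=81,f(6)=1296 ⇒ 1394

273, 626, 1394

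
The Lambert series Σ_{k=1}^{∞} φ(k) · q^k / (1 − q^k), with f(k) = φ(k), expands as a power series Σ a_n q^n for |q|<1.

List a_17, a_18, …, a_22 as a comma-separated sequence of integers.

[q^17] φ(1)=1,φ(17)=16 ⇒ 17
n=18: 18·1 9·2 6·3 3·6 2·9 1·18  φ→[6+6+2+2+1+1]=18
d|19:{19,1}  Σφ=18+1=19
n=20: 1·20 2·10 4·5 5·4 10·2 20·1  φ→[1+1+2+4+4+8]=20
[q^21] φ(21)=12,φ(7)=6,φ(3)=2,φ(1)=1 ⇒ 21
q^22  k|22↦φ(k): 22:10 11:10 2:1 1:1  a_22=22

17, 18, 19, 20, 21, 22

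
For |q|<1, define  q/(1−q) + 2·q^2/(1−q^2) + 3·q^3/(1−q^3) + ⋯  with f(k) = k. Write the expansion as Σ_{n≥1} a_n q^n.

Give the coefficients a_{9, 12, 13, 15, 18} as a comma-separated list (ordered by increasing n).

13, 28, 14, 24, 39

d|9:{9,3,1}  Σf=9+3+1=13
q^12  k|12↦f(k): 12:12 6:6 4:4 3:3 2:2 1:1  a_12=28
n=13: 13·1 1·13  f→[13+1]=14
q^15  k|15↦f(k): 15:15 5:5 3:3 1:1  a_15=24
n=18: 1·18 2·9 3·6 6·3 9·2 18·1  f→[1+2+3+6+9+18]=39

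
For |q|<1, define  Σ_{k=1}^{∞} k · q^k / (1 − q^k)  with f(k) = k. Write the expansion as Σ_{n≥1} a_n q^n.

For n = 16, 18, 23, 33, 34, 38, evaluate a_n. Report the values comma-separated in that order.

n=16: 16·1 8·2 4·4 2·8 1·16  f→[16+8+4+2+1]=31
[q^18] f(1)=1,f(2)=2,f(3)=3,f(6)=6,f(9)=9,f(18)=18 ⇒ 39
n=23: 23·1 1·23  f→[23+1]=24
q^33  k|33↦f(k): 33:33 11:11 3:3 1:1  a_33=48
n=34: 1·34 2·17 17·2 34·1  f→[1+2+17+34]=54
n=38: 1·38 2·19 19·2 38·1  f→[1+2+19+38]=60

31, 39, 24, 48, 54, 60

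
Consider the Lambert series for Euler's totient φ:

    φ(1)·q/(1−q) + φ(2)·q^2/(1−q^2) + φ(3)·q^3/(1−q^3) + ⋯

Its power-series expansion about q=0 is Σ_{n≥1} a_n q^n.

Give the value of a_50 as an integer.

q^50  k|50↦φ(k): 50:20 25:20 10:4 5:4 2:1 1:1  a_50=50

a_50 = 50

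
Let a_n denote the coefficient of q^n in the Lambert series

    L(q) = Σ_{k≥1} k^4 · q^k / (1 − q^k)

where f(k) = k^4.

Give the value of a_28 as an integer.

q^28  k|28↦f(k): 28:614656 14:38416 7:2401 4:256 2:16 1:1  a_28=655746

a_28 = 655746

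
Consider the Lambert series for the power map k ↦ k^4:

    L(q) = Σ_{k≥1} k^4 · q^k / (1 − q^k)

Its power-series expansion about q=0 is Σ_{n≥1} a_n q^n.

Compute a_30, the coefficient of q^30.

d|30:{30,15,10,6,5,3,2,1}  Σf=810000+50625+10000+1296+625+81+16+1=872644

a_30 = 872644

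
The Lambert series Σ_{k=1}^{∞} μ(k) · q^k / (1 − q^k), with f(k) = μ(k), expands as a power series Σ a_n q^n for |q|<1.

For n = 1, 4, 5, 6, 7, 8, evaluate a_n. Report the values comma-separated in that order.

n=1: 1·1  μ→[1]=1
q^4  k|4↦μ(k): 1:1 2:-1 4:0  a_4=0
[q^5] μ(5)=-1,μ(1)=1 ⇒ 0
q^6  k|6↦μ(k): 1:1 2:-1 3:-1 6:1  a_6=0
n=7: 1·7 7·1  μ→[1+(-1)]=0
q^8  k|8↦μ(k): 1:1 2:-1 4:0 8:0  a_8=0

1, 0, 0, 0, 0, 0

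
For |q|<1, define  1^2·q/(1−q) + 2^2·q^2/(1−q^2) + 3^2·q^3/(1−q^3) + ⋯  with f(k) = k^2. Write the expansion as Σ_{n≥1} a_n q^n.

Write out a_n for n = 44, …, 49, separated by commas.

n=44: 1·44 2·22 4·11 11·4 22·2 44·1  f→[1+4+16+121+484+1936]=2562
q^45  k|45↦f(k): 1:1 3:9 5:25 9:81 15:225 45:2025  a_45=2366
q^46  k|46↦f(k): 1:1 2:4 23:529 46:2116  a_46=2650
n=47: 1·47 47·1  f→[1+2209]=2210
q^48  k|48↦f(k): 48:2304 24:576 16:256 12:144 8:64 6:36 4:16 3:9 2:4 1:1  a_48=3410
n=49: 49·1 7·7 1·49  f→[2401+49+1]=2451

2562, 2366, 2650, 2210, 3410, 2451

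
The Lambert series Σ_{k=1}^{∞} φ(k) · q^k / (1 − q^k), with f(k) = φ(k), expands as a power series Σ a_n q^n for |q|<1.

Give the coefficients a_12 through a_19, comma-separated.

n=12: 1·12 2·6 3·4 4·3 6·2 12·1  φ→[1+1+2+2+2+4]=12
q^13  k|13↦φ(k): 1:1 13:12  a_13=13
n=14: 14·1 7·2 2·7 1·14  φ→[6+6+1+1]=14
d|15:{1,3,5,15}  Σφ=1+2+4+8=15
q^16  k|16↦φ(k): 1:1 2:1 4:2 8:4 16:8  a_16=16
n=17: 17·1 1·17  φ→[16+1]=17
d|18:{18,9,6,3,2,1}  Σφ=6+6+2+2+1+1=18
n=19: 1·19 19·1  φ→[1+18]=19

12, 13, 14, 15, 16, 17, 18, 19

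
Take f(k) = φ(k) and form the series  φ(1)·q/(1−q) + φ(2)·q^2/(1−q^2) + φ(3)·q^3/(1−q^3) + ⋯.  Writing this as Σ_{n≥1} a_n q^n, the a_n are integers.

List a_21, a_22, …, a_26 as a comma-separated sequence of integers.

n=21: 21·1 7·3 3·7 1·21  φ→[12+6+2+1]=21
n=22: 22·1 11·2 2·11 1·22  φ→[10+10+1+1]=22
d|23:{1,23}  Σφ=1+22=23
d|24:{24,12,8,6,4,3,2,1}  Σφ=8+4+4+2+2+2+1+1=24
d|25:{1,5,25}  Σφ=1+4+20=25
q^26  k|26↦φ(k): 1:1 2:1 13:12 26:12  a_26=26

21, 22, 23, 24, 25, 26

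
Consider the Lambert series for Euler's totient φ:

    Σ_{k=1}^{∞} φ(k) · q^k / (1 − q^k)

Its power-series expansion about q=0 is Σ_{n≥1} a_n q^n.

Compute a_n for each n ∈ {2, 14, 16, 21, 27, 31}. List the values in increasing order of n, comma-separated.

q^2  k|2↦φ(k): 1:1 2:1  a_2=2
q^14  k|14↦φ(k): 1:1 2:1 7:6 14:6  a_14=14
d|16:{16,8,4,2,1}  Σφ=8+4+2+1+1=16
q^21  k|21↦φ(k): 21:12 7:6 3:2 1:1  a_21=21
q^27  k|27↦φ(k): 27:18 9:6 3:2 1:1  a_27=27
[q^31] φ(31)=30,φ(1)=1 ⇒ 31

2, 14, 16, 21, 27, 31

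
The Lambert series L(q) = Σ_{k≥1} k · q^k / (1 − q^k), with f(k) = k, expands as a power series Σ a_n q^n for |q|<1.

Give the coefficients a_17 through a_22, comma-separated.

n=17: 1·17 17·1  f→[1+17]=18
n=18: 18·1 9·2 6·3 3·6 2·9 1·18  f→[18+9+6+3+2+1]=39
[q^19] f(1)=1,f(19)=19 ⇒ 20
q^20  k|20↦f(k): 20:20 10:10 5:5 4:4 2:2 1:1  a_20=42
q^21  k|21↦f(k): 21:21 7:7 3:3 1:1  a_21=32
[q^22] f(22)=22,f(11)=11,f(2)=2,f(1)=1 ⇒ 36

18, 39, 20, 42, 32, 36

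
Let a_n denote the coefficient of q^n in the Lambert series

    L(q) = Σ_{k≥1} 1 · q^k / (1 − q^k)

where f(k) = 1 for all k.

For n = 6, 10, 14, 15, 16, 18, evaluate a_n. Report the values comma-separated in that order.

[q^6] f(6)=1,f(3)=1,f(2)=1,f(1)=1 ⇒ 4
d|10:{10,5,2,1}  Σf=1+1+1+1=4
[q^14] f(14)=1,f(7)=1,f(2)=1,f(1)=1 ⇒ 4
[q^15] f(1)=1,f(3)=1,f(5)=1,f(15)=1 ⇒ 4
[q^16] f(16)=1,f(8)=1,f(4)=1,f(2)=1,f(1)=1 ⇒ 5
d|18:{18,9,6,3,2,1}  Σf=1+1+1+1+1+1=6

4, 4, 4, 4, 5, 6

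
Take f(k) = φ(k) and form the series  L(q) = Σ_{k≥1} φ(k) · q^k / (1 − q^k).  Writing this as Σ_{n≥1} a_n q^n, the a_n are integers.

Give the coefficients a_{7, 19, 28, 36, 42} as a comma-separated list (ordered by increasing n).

q^7  k|7↦φ(k): 1:1 7:6  a_7=7
n=19: 1·19 19·1  φ→[1+18]=19
n=28: 28·1 14·2 7·4 4·7 2·14 1·28  φ→[12+6+6+2+1+1]=28
[q^36] φ(36)=12,φ(18)=6,φ(12)=4,φ(9)=6,φ(6)=2,φ(4)=2,φ(3)=2,φ(2)=1,φ(1)=1 ⇒ 36
d|42:{1,2,3,6,7,14,21,42}  Σφ=1+1+2+2+6+6+12+12=42

7, 19, 28, 36, 42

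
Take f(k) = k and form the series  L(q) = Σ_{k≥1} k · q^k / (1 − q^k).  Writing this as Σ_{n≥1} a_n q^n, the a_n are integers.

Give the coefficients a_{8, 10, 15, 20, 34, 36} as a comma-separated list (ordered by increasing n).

15, 18, 24, 42, 54, 91

q^8  k|8↦f(k): 8:8 4:4 2:2 1:1  a_8=15
[q^10] f(10)=10,f(5)=5,f(2)=2,f(1)=1 ⇒ 18
n=15: 15·1 5·3 3·5 1·15  f→[15+5+3+1]=24
n=20: 1·20 2·10 4·5 5·4 10·2 20·1  f→[1+2+4+5+10+20]=42
n=34: 34·1 17·2 2·17 1·34  f→[34+17+2+1]=54
d|36:{36,18,12,9,6,4,3,2,1}  Σf=36+18+12+9+6+4+3+2+1=91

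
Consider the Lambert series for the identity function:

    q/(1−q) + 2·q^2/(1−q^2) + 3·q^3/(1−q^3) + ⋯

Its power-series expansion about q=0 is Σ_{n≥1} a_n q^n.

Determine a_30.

a_30 = 72

q^30  k|30↦f(k): 1:1 2:2 3:3 5:5 6:6 10:10 15:15 30:30  a_30=72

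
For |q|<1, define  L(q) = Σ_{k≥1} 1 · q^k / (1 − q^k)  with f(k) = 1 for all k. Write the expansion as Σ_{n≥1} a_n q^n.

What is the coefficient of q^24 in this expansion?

d|24:{24,12,8,6,4,3,2,1}  Σf=1+1+1+1+1+1+1+1=8

a_24 = 8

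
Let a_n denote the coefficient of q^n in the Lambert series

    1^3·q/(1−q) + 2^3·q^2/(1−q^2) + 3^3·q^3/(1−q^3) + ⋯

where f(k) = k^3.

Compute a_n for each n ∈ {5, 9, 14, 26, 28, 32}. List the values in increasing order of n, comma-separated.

126, 757, 3096, 19782, 25112, 37449

n=5: 1·5 5·1  f→[1+125]=126
n=9: 9·1 3·3 1·9  f→[729+27+1]=757
[q^14] f(1)=1,f(2)=8,f(7)=343,f(14)=2744 ⇒ 3096
d|26:{26,13,2,1}  Σf=17576+2197+8+1=19782
[q^28] f(28)=21952,f(14)=2744,f(7)=343,f(4)=64,f(2)=8,f(1)=1 ⇒ 25112
[q^32] f(1)=1,f(2)=8,f(4)=64,f(8)=512,f(16)=4096,f(32)=32768 ⇒ 37449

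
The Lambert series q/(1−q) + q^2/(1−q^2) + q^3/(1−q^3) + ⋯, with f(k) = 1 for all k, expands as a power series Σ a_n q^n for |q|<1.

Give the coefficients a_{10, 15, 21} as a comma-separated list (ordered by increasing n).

4, 4, 4

[q^10] f(1)=1,f(2)=1,f(5)=1,f(10)=1 ⇒ 4
d|15:{1,3,5,15}  Σf=1+1+1+1=4
[q^21] f(21)=1,f(7)=1,f(3)=1,f(1)=1 ⇒ 4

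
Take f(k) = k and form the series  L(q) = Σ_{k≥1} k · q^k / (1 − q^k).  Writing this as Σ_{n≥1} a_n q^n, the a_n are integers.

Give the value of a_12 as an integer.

n=12: 12·1 6·2 4·3 3·4 2·6 1·12  f→[12+6+4+3+2+1]=28

a_12 = 28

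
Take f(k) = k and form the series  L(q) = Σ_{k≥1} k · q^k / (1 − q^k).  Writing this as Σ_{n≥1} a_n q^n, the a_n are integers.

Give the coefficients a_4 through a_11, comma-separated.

[q^4] f(4)=4,f(2)=2,f(1)=1 ⇒ 7
n=5: 5·1 1·5  f→[5+1]=6
n=6: 1·6 2·3 3·2 6·1  f→[1+2+3+6]=12
[q^7] f(7)=7,f(1)=1 ⇒ 8
d|8:{8,4,2,1}  Σf=8+4+2+1=15
q^9  k|9↦f(k): 1:1 3:3 9:9  a_9=13
d|10:{1,2,5,10}  Σf=1+2+5+10=18
d|11:{1,11}  Σf=1+11=12

7, 6, 12, 8, 15, 13, 18, 12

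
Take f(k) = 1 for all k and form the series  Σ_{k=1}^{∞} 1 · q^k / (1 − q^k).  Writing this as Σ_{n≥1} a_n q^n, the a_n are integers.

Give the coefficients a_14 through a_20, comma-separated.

d|14:{1,2,7,14}  Σf=1+1+1+1=4
q^15  k|15↦f(k): 15:1 5:1 3:1 1:1  a_15=4
[q^16] f(16)=1,f(8)=1,f(4)=1,f(2)=1,f(1)=1 ⇒ 5
n=17: 1·17 17·1  f→[1+1]=2
q^18  k|18↦f(k): 18:1 9:1 6:1 3:1 2:1 1:1  a_18=6
d|19:{1,19}  Σf=1+1=2
[q^20] f(1)=1,f(2)=1,f(4)=1,f(5)=1,f(10)=1,f(20)=1 ⇒ 6

4, 4, 5, 2, 6, 2, 6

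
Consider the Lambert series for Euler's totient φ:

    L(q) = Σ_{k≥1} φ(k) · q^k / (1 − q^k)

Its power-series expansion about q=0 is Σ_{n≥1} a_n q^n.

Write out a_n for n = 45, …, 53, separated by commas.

[q^45] φ(1)=1,φ(3)=2,φ(5)=4,φ(9)=6,φ(15)=8,φ(45)=24 ⇒ 45
n=46: 1·46 2·23 23·2 46·1  φ→[1+1+22+22]=46
q^47  k|47↦φ(k): 47:46 1:1  a_47=47
q^48  k|48↦φ(k): 1:1 2:1 3:2 4:2 6:2 8:4 12:4 16:8 24:8 48:16  a_48=48
[q^49] φ(1)=1,φ(7)=6,φ(49)=42 ⇒ 49
n=50: 50·1 25·2 10·5 5·10 2·25 1·50  φ→[20+20+4+4+1+1]=50
q^51  k|51↦φ(k): 1:1 3:2 17:16 51:32  a_51=51
n=52: 1·52 2·26 4·13 13·4 26·2 52·1  φ→[1+1+2+12+12+24]=52
d|53:{53,1}  Σφ=52+1=53

45, 46, 47, 48, 49, 50, 51, 52, 53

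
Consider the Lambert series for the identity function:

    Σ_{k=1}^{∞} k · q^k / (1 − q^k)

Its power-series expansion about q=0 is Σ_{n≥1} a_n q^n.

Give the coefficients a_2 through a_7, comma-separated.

[q^2] f(2)=2,f(1)=1 ⇒ 3
q^3  k|3↦f(k): 3:3 1:1  a_3=4
d|4:{1,2,4}  Σf=1+2+4=7
n=5: 5·1 1·5  f→[5+1]=6
[q^6] f(1)=1,f(2)=2,f(3)=3,f(6)=6 ⇒ 12
n=7: 7·1 1·7  f→[7+1]=8

3, 4, 7, 6, 12, 8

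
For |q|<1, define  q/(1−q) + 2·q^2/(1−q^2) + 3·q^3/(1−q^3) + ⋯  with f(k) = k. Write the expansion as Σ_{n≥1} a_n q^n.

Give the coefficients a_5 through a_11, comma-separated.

n=5: 5·1 1·5  f→[5+1]=6
d|6:{6,3,2,1}  Σf=6+3+2+1=12
[q^7] f(7)=7,f(1)=1 ⇒ 8
q^8  k|8↦f(k): 8:8 4:4 2:2 1:1  a_8=15
d|9:{1,3,9}  Σf=1+3+9=13
n=10: 10·1 5·2 2·5 1·10  f→[10+5+2+1]=18
q^11  k|11↦f(k): 1:1 11:11  a_11=12

6, 12, 8, 15, 13, 18, 12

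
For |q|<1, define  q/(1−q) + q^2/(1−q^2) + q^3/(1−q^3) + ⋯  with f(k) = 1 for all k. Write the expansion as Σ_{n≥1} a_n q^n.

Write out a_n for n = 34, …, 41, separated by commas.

4, 4, 9, 2, 4, 4, 8, 2

[q^34] f(1)=1,f(2)=1,f(17)=1,f(34)=1 ⇒ 4
d|35:{35,7,5,1}  Σf=1+1+1+1=4
n=36: 1·36 2·18 3·12 4·9 6·6 9·4 12·3 18·2 36·1  f→[1+1+1+1+1+1+1+1+1]=9
q^37  k|37↦f(k): 37:1 1:1  a_37=2
q^38  k|38↦f(k): 38:1 19:1 2:1 1:1  a_38=4
d|39:{39,13,3,1}  Σf=1+1+1+1=4
q^40  k|40↦f(k): 40:1 20:1 10:1 8:1 5:1 4:1 2:1 1:1  a_40=8
q^41  k|41↦f(k): 1:1 41:1  a_41=2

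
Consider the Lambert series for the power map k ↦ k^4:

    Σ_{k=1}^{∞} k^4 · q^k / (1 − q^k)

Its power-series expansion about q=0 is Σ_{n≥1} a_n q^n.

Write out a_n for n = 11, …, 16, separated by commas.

d|11:{1,11}  Σf=1+14641=14642
[q^12] f(1)=1,f(2)=16,f(3)=81,f(4)=256,f(6)=1296,f(12)=20736 ⇒ 22386
d|13:{13,1}  Σf=28561+1=28562
n=14: 1·14 2·7 7·2 14·1  f→[1+16+2401+38416]=40834
n=15: 1·15 3·5 5·3 15·1  f→[1+81+625+50625]=51332
d|16:{16,8,4,2,1}  Σf=65536+4096+256+16+1=69905

14642, 22386, 28562, 40834, 51332, 69905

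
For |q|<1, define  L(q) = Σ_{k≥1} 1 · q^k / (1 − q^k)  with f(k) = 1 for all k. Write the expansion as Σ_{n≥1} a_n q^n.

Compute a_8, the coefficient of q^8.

a_8 = 4

n=8: 8·1 4·2 2·4 1·8  f→[1+1+1+1]=4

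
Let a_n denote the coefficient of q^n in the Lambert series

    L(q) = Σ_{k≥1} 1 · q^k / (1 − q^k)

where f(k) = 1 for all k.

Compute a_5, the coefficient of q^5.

d|5:{1,5}  Σf=1+1=2

a_5 = 2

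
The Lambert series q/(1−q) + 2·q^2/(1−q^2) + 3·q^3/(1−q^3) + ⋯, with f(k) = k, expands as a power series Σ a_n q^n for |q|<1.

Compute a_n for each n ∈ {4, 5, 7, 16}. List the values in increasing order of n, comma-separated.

7, 6, 8, 31

d|4:{4,2,1}  Σf=4+2+1=7
n=5: 5·1 1·5  f→[5+1]=6
[q^7] f(1)=1,f(7)=7 ⇒ 8
q^16  k|16↦f(k): 16:16 8:8 4:4 2:2 1:1  a_16=31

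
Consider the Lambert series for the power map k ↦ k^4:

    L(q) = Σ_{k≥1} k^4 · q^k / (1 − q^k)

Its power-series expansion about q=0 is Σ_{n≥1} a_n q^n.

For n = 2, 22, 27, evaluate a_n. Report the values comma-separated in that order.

17, 248914, 538084

[q^2] f(1)=1,f(2)=16 ⇒ 17
q^22  k|22↦f(k): 1:1 2:16 11:14641 22:234256  a_22=248914
d|27:{1,3,9,27}  Σf=1+81+6561+531441=538084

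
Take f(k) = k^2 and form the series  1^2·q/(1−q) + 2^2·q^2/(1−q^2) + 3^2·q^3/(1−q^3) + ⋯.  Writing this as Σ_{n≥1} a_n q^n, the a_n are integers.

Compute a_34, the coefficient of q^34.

n=34: 1·34 2·17 17·2 34·1  f→[1+4+289+1156]=1450

a_34 = 1450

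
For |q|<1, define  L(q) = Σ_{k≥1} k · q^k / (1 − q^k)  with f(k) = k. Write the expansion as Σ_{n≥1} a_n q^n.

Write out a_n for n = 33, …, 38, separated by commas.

d|33:{1,3,11,33}  Σf=1+3+11+33=48
q^34  k|34↦f(k): 34:34 17:17 2:2 1:1  a_34=54
q^35  k|35↦f(k): 35:35 7:7 5:5 1:1  a_35=48
q^36  k|36↦f(k): 36:36 18:18 12:12 9:9 6:6 4:4 3:3 2:2 1:1  a_36=91
d|37:{37,1}  Σf=37+1=38
[q^38] f(38)=38,f(19)=19,f(2)=2,f(1)=1 ⇒ 60

48, 54, 48, 91, 38, 60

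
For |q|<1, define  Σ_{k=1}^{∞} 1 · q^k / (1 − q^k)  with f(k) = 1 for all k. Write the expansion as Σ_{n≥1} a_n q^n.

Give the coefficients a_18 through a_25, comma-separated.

6, 2, 6, 4, 4, 2, 8, 3

[q^18] f(1)=1,f(2)=1,f(3)=1,f(6)=1,f(9)=1,f(18)=1 ⇒ 6
q^19  k|19↦f(k): 1:1 19:1  a_19=2
n=20: 1·20 2·10 4·5 5·4 10·2 20·1  f→[1+1+1+1+1+1]=6
n=21: 1·21 3·7 7·3 21·1  f→[1+1+1+1]=4
d|22:{1,2,11,22}  Σf=1+1+1+1=4
n=23: 1·23 23·1  f→[1+1]=2
[q^24] f(1)=1,f(2)=1,f(3)=1,f(4)=1,f(6)=1,f(8)=1,f(12)=1,f(24)=1 ⇒ 8
q^25  k|25↦f(k): 1:1 5:1 25:1  a_25=3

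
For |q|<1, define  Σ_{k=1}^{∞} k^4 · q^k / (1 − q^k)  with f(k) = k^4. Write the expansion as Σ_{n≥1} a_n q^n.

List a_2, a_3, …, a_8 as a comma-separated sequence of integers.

d|2:{2,1}  Σf=16+1=17
d|3:{1,3}  Σf=1+81=82
n=4: 1·4 2·2 4·1  f→[1+16+256]=273
q^5  k|5↦f(k): 5:625 1:1  a_5=626
n=6: 6·1 3·2 2·3 1·6  f→[1296+81+16+1]=1394
q^7  k|7↦f(k): 7:2401 1:1  a_7=2402
n=8: 1·8 2·4 4·2 8·1  f→[1+16+256+4096]=4369

17, 82, 273, 626, 1394, 2402, 4369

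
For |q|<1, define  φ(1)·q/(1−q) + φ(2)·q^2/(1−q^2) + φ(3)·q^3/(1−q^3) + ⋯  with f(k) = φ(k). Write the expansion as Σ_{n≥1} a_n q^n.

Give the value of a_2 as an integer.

d|2:{1,2}  Σφ=1+1=2

a_2 = 2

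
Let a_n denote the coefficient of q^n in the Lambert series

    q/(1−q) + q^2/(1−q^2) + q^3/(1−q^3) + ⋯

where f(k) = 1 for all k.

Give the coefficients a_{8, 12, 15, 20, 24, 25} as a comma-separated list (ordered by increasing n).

q^8  k|8↦f(k): 1:1 2:1 4:1 8:1  a_8=4
d|12:{1,2,3,4,6,12}  Σf=1+1+1+1+1+1=6
[q^15] f(1)=1,f(3)=1,f(5)=1,f(15)=1 ⇒ 4
q^20  k|20↦f(k): 20:1 10:1 5:1 4:1 2:1 1:1  a_20=6
[q^24] f(24)=1,f(12)=1,f(8)=1,f(6)=1,f(4)=1,f(3)=1,f(2)=1,f(1)=1 ⇒ 8
d|25:{1,5,25}  Σf=1+1+1=3

4, 6, 4, 6, 8, 3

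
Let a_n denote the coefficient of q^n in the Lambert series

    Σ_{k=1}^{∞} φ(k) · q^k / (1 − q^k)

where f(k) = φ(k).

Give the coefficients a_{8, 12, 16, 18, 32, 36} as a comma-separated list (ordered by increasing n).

[q^8] φ(8)=4,φ(4)=2,φ(2)=1,φ(1)=1 ⇒ 8
n=12: 1·12 2·6 3·4 4·3 6·2 12·1  φ→[1+1+2+2+2+4]=12
d|16:{16,8,4,2,1}  Σφ=8+4+2+1+1=16
[q^18] φ(18)=6,φ(9)=6,φ(6)=2,φ(3)=2,φ(2)=1,φ(1)=1 ⇒ 18
n=32: 32·1 16·2 8·4 4·8 2·16 1·32  φ→[16+8+4+2+1+1]=32
q^36  k|36↦φ(k): 1:1 2:1 3:2 4:2 6:2 9:6 12:4 18:6 36:12  a_36=36

8, 12, 16, 18, 32, 36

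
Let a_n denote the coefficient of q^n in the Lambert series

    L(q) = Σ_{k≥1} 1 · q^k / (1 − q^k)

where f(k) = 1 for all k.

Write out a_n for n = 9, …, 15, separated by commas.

[q^9] f(1)=1,f(3)=1,f(9)=1 ⇒ 3
[q^10] f(1)=1,f(2)=1,f(5)=1,f(10)=1 ⇒ 4
n=11: 11·1 1·11  f→[1+1]=2
[q^12] f(1)=1,f(2)=1,f(3)=1,f(4)=1,f(6)=1,f(12)=1 ⇒ 6
n=13: 1·13 13·1  f→[1+1]=2
d|14:{14,7,2,1}  Σf=1+1+1+1=4
q^15  k|15↦f(k): 15:1 5:1 3:1 1:1  a_15=4

3, 4, 2, 6, 2, 4, 4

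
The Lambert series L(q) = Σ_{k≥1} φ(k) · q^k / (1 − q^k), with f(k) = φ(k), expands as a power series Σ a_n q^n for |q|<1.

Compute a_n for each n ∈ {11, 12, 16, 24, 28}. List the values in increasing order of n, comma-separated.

q^11  k|11↦φ(k): 1:1 11:10  a_11=11
q^12  k|12↦φ(k): 1:1 2:1 3:2 4:2 6:2 12:4  a_12=12
q^16  k|16↦φ(k): 16:8 8:4 4:2 2:1 1:1  a_16=16
n=24: 1·24 2·12 3·8 4·6 6·4 8·3 12·2 24·1  φ→[1+1+2+2+2+4+4+8]=24
n=28: 1·28 2·14 4·7 7·4 14·2 28·1  φ→[1+1+2+6+6+12]=28

11, 12, 16, 24, 28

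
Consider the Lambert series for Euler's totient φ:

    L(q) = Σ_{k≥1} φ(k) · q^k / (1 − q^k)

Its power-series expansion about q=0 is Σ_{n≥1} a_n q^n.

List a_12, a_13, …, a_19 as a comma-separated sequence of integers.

q^12  k|12↦φ(k): 12:4 6:2 4:2 3:2 2:1 1:1  a_12=12
q^13  k|13↦φ(k): 1:1 13:12  a_13=13
n=14: 1·14 2·7 7·2 14·1  φ→[1+1+6+6]=14
[q^15] φ(1)=1,φ(3)=2,φ(5)=4,φ(15)=8 ⇒ 15
q^16  k|16↦φ(k): 16:8 8:4 4:2 2:1 1:1  a_16=16
d|17:{17,1}  Σφ=16+1=17
q^18  k|18↦φ(k): 18:6 9:6 6:2 3:2 2:1 1:1  a_18=18
[q^19] φ(19)=18,φ(1)=1 ⇒ 19

12, 13, 14, 15, 16, 17, 18, 19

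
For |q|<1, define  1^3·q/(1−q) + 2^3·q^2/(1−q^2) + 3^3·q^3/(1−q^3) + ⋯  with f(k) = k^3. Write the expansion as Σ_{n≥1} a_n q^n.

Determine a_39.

a_39 = 61544

n=39: 39·1 13·3 3·13 1·39  f→[59319+2197+27+1]=61544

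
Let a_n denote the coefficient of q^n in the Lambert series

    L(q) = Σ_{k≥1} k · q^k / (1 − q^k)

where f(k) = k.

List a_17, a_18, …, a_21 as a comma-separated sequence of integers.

n=17: 17·1 1·17  f→[17+1]=18
n=18: 18·1 9·2 6·3 3·6 2·9 1·18  f→[18+9+6+3+2+1]=39
[q^19] f(1)=1,f(19)=19 ⇒ 20
[q^20] f(1)=1,f(2)=2,f(4)=4,f(5)=5,f(10)=10,f(20)=20 ⇒ 42
d|21:{1,3,7,21}  Σf=1+3+7+21=32

18, 39, 20, 42, 32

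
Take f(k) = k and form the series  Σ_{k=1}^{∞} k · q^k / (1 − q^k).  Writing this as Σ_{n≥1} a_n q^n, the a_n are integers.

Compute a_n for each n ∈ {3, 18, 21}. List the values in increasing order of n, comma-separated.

[q^3] f(3)=3,f(1)=1 ⇒ 4
q^18  k|18↦f(k): 18:18 9:9 6:6 3:3 2:2 1:1  a_18=39
d|21:{1,3,7,21}  Σf=1+3+7+21=32

4, 39, 32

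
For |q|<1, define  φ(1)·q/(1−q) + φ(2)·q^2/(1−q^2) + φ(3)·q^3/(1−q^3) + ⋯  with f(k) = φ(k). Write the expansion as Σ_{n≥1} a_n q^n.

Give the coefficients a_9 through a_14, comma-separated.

n=9: 1·9 3·3 9·1  φ→[1+2+6]=9
n=10: 1·10 2·5 5·2 10·1  φ→[1+1+4+4]=10
q^11  k|11↦φ(k): 11:10 1:1  a_11=11
n=12: 12·1 6·2 4·3 3·4 2·6 1·12  φ→[4+2+2+2+1+1]=12
[q^13] φ(13)=12,φ(1)=1 ⇒ 13
q^14  k|14↦φ(k): 14:6 7:6 2:1 1:1  a_14=14

9, 10, 11, 12, 13, 14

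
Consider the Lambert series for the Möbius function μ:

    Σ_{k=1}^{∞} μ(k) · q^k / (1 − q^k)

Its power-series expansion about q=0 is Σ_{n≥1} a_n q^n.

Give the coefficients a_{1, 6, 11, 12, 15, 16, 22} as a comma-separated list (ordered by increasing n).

1, 0, 0, 0, 0, 0, 0

q^1  k|1↦μ(k): 1:1  a_1=1
q^6  k|6↦μ(k): 1:1 2:-1 3:-1 6:1  a_6=0
n=11: 1·11 11·1  μ→[1+(-1)]=0
n=12: 1·12 2·6 3·4 4·3 6·2 12·1  μ→[1+(-1)+(-1)+0+1+0]=0
[q^15] μ(1)=1,μ(3)=-1,μ(5)=-1,μ(15)=1 ⇒ 0
[q^16] μ(16)=0,μ(8)=0,μ(4)=0,μ(2)=-1,μ(1)=1 ⇒ 0
d|22:{1,2,11,22}  Σμ=1+(-1)+(-1)+1=0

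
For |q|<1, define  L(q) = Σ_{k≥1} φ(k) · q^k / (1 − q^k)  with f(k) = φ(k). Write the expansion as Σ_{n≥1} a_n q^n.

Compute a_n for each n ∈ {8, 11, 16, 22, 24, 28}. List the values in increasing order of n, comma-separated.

q^8  k|8↦φ(k): 8:4 4:2 2:1 1:1  a_8=8
d|11:{1,11}  Σφ=1+10=11
[q^16] φ(16)=8,φ(8)=4,φ(4)=2,φ(2)=1,φ(1)=1 ⇒ 16
q^22  k|22↦φ(k): 1:1 2:1 11:10 22:10  a_22=22
[q^24] φ(1)=1,φ(2)=1,φ(3)=2,φ(4)=2,φ(6)=2,φ(8)=4,φ(12)=4,φ(24)=8 ⇒ 24
[q^28] φ(28)=12,φ(14)=6,φ(7)=6,φ(4)=2,φ(2)=1,φ(1)=1 ⇒ 28

8, 11, 16, 22, 24, 28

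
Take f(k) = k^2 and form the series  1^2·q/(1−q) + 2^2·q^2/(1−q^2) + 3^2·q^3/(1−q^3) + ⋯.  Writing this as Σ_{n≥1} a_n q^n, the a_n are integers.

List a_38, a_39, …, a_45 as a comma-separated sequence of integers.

1810, 1700, 2210, 1682, 2500, 1850, 2562, 2366

d|38:{38,19,2,1}  Σf=1444+361+4+1=1810
n=39: 1·39 3·13 13·3 39·1  f→[1+9+169+1521]=1700
d|40:{1,2,4,5,8,10,20,40}  Σf=1+4+16+25+64+100+400+1600=2210
q^41  k|41↦f(k): 1:1 41:1681  a_41=1682
n=42: 1·42 2·21 3·14 6·7 7·6 14·3 21·2 42·1  f→[1+4+9+36+49+196+441+1764]=2500
q^43  k|43↦f(k): 1:1 43:1849  a_43=1850
[q^44] f(1)=1,f(2)=4,f(4)=16,f(11)=121,f(22)=484,f(44)=1936 ⇒ 2562
[q^45] f(45)=2025,f(15)=225,f(9)=81,f(5)=25,f(3)=9,f(1)=1 ⇒ 2366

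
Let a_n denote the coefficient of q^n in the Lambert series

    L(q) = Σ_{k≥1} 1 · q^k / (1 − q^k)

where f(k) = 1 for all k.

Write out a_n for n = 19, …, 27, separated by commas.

2, 6, 4, 4, 2, 8, 3, 4, 4

n=19: 1·19 19·1  f→[1+1]=2
q^20  k|20↦f(k): 20:1 10:1 5:1 4:1 2:1 1:1  a_20=6
n=21: 1·21 3·7 7·3 21·1  f→[1+1+1+1]=4
[q^22] f(22)=1,f(11)=1,f(2)=1,f(1)=1 ⇒ 4
d|23:{23,1}  Σf=1+1=2
[q^24] f(1)=1,f(2)=1,f(3)=1,f(4)=1,f(6)=1,f(8)=1,f(12)=1,f(24)=1 ⇒ 8
[q^25] f(1)=1,f(5)=1,f(25)=1 ⇒ 3
n=26: 26·1 13·2 2·13 1·26  f→[1+1+1+1]=4
[q^27] f(27)=1,f(9)=1,f(3)=1,f(1)=1 ⇒ 4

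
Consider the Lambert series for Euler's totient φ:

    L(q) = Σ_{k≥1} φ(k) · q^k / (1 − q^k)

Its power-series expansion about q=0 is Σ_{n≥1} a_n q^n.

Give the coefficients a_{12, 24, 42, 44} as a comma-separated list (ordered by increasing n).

d|12:{1,2,3,4,6,12}  Σφ=1+1+2+2+2+4=12
q^24  k|24↦φ(k): 24:8 12:4 8:4 6:2 4:2 3:2 2:1 1:1  a_24=24
[q^42] φ(42)=12,φ(21)=12,φ(14)=6,φ(7)=6,φ(6)=2,φ(3)=2,φ(2)=1,φ(1)=1 ⇒ 42
n=44: 44·1 22·2 11·4 4·11 2·22 1·44  φ→[20+10+10+2+1+1]=44

12, 24, 42, 44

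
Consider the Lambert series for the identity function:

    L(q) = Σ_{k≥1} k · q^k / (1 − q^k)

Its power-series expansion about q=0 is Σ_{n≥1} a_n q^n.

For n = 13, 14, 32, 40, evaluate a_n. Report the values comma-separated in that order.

q^13  k|13↦f(k): 13:13 1:1  a_13=14
q^14  k|14↦f(k): 1:1 2:2 7:7 14:14  a_14=24
q^32  k|32↦f(k): 1:1 2:2 4:4 8:8 16:16 32:32  a_32=63
n=40: 40·1 20·2 10·4 8·5 5·8 4·10 2·20 1·40  f→[40+20+10+8+5+4+2+1]=90

14, 24, 63, 90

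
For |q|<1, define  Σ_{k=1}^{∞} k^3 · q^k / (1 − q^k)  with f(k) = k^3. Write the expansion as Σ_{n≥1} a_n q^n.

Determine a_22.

a_22 = 11988

d|22:{1,2,11,22}  Σf=1+8+1331+10648=11988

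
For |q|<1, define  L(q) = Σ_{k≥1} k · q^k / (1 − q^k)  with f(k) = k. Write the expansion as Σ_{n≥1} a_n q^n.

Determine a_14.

a_14 = 24

d|14:{14,7,2,1}  Σf=14+7+2+1=24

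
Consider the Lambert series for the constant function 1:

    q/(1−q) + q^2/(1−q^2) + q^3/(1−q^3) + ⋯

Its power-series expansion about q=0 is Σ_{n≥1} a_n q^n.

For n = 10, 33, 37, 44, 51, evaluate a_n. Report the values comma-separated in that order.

4, 4, 2, 6, 4

d|10:{10,5,2,1}  Σf=1+1+1+1=4
[q^33] f(1)=1,f(3)=1,f(11)=1,f(33)=1 ⇒ 4
n=37: 37·1 1·37  f→[1+1]=2
[q^44] f(44)=1,f(22)=1,f(11)=1,f(4)=1,f(2)=1,f(1)=1 ⇒ 6
d|51:{1,3,17,51}  Σf=1+1+1+1=4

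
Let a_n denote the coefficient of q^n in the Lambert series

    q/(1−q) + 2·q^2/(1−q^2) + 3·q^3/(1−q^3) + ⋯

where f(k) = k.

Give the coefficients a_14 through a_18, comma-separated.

q^14  k|14↦f(k): 1:1 2:2 7:7 14:14  a_14=24
[q^15] f(1)=1,f(3)=3,f(5)=5,f(15)=15 ⇒ 24
q^16  k|16↦f(k): 1:1 2:2 4:4 8:8 16:16  a_16=31
d|17:{17,1}  Σf=17+1=18
q^18  k|18↦f(k): 18:18 9:9 6:6 3:3 2:2 1:1  a_18=39

24, 24, 31, 18, 39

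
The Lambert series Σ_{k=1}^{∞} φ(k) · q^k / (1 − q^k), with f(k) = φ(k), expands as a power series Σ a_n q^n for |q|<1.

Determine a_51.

[q^51] φ(51)=32,φ(17)=16,φ(3)=2,φ(1)=1 ⇒ 51

a_51 = 51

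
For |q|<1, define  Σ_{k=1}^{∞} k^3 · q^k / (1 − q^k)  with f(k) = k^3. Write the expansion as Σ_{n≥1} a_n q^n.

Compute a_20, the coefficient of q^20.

a_20 = 9198

[q^20] f(1)=1,f(2)=8,f(4)=64,f(5)=125,f(10)=1000,f(20)=8000 ⇒ 9198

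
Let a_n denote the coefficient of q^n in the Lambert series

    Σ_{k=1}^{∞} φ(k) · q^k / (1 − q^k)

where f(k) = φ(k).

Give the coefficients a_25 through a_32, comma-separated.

[q^25] φ(25)=20,φ(5)=4,φ(1)=1 ⇒ 25
n=26: 26·1 13·2 2·13 1·26  φ→[12+12+1+1]=26
q^27  k|27↦φ(k): 1:1 3:2 9:6 27:18  a_27=27
q^28  k|28↦φ(k): 28:12 14:6 7:6 4:2 2:1 1:1  a_28=28
[q^29] φ(29)=28,φ(1)=1 ⇒ 29
d|30:{30,15,10,6,5,3,2,1}  Σφ=8+8+4+2+4+2+1+1=30
q^31  k|31↦φ(k): 31:30 1:1  a_31=31
[q^32] φ(1)=1,φ(2)=1,φ(4)=2,φ(8)=4,φ(16)=8,φ(32)=16 ⇒ 32

25, 26, 27, 28, 29, 30, 31, 32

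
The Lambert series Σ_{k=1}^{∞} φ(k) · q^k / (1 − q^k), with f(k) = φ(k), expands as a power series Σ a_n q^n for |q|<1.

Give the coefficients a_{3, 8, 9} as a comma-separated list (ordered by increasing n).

d|3:{3,1}  Σφ=2+1=3
[q^8] φ(1)=1,φ(2)=1,φ(4)=2,φ(8)=4 ⇒ 8
[q^9] φ(9)=6,φ(3)=2,φ(1)=1 ⇒ 9

3, 8, 9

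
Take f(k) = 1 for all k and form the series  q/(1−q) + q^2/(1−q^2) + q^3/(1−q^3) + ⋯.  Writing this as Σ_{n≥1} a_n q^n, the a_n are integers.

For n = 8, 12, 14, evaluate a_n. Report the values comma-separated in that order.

4, 6, 4

d|8:{8,4,2,1}  Σf=1+1+1+1=4
q^12  k|12↦f(k): 12:1 6:1 4:1 3:1 2:1 1:1  a_12=6
d|14:{14,7,2,1}  Σf=1+1+1+1=4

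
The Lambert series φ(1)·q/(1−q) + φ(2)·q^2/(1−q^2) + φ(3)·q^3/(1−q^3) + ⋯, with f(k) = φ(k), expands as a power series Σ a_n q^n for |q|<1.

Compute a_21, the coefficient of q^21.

n=21: 21·1 7·3 3·7 1·21  φ→[12+6+2+1]=21

a_21 = 21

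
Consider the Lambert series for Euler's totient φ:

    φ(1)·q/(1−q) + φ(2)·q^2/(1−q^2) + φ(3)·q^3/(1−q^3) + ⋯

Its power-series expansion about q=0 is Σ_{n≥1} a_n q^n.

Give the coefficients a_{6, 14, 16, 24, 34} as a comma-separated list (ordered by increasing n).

[q^6] φ(6)=2,φ(3)=2,φ(2)=1,φ(1)=1 ⇒ 6
n=14: 14·1 7·2 2·7 1·14  φ→[6+6+1+1]=14
[q^16] φ(16)=8,φ(8)=4,φ(4)=2,φ(2)=1,φ(1)=1 ⇒ 16
d|24:{1,2,3,4,6,8,12,24}  Σφ=1+1+2+2+2+4+4+8=24
d|34:{1,2,17,34}  Σφ=1+1+16+16=34

6, 14, 16, 24, 34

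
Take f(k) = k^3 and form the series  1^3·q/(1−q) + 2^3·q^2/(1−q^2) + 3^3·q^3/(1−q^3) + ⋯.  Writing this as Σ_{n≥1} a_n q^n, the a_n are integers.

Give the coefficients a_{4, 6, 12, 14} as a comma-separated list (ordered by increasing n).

n=4: 4·1 2·2 1·4  f→[64+8+1]=73
n=6: 6·1 3·2 2·3 1·6  f→[216+27+8+1]=252
d|12:{1,2,3,4,6,12}  Σf=1+8+27+64+216+1728=2044
n=14: 1·14 2·7 7·2 14·1  f→[1+8+343+2744]=3096

73, 252, 2044, 3096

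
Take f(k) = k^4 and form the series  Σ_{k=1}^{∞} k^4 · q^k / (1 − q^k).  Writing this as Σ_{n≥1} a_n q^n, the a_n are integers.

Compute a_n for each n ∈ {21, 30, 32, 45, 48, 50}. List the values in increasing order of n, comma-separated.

q^21  k|21↦f(k): 1:1 3:81 7:2401 21:194481  a_21=196964
q^30  k|30↦f(k): 30:810000 15:50625 10:10000 6:1296 5:625 3:81 2:16 1:1  a_30=872644
q^32  k|32↦f(k): 32:1048576 16:65536 8:4096 4:256 2:16 1:1  a_32=1118481
q^45  k|45↦f(k): 1:1 3:81 5:625 9:6561 15:50625 45:4100625  a_45=4158518
d|48:{1,2,3,4,6,8,12,16,24,48}  Σf=1+16+81+256+1296+4096+20736+65536+331776+5308416=5732210
n=50: 50·1 25·2 10·5 5·10 2·25 1·50  f→[6250000+390625+10000+625+16+1]=6651267

196964, 872644, 1118481, 4158518, 5732210, 6651267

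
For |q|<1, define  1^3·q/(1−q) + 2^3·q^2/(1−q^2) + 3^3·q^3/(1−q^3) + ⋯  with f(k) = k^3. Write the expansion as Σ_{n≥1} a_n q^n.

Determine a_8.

a_8 = 585

q^8  k|8↦f(k): 1:1 2:8 4:64 8:512  a_8=585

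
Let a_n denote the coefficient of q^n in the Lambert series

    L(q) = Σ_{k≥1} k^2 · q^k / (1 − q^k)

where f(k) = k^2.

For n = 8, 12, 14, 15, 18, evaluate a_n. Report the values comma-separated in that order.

n=8: 1·8 2·4 4·2 8·1  f→[1+4+16+64]=85
[q^12] f(12)=144,f(6)=36,f(4)=16,f(3)=9,f(2)=4,f(1)=1 ⇒ 210
q^14  k|14↦f(k): 1:1 2:4 7:49 14:196  a_14=250
[q^15] f(15)=225,f(5)=25,f(3)=9,f(1)=1 ⇒ 260
n=18: 1·18 2·9 3·6 6·3 9·2 18·1  f→[1+4+9+36+81+324]=455

85, 210, 250, 260, 455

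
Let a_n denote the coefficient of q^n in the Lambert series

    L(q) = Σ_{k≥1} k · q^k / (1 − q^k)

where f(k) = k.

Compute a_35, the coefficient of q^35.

q^35  k|35↦f(k): 35:35 7:7 5:5 1:1  a_35=48

a_35 = 48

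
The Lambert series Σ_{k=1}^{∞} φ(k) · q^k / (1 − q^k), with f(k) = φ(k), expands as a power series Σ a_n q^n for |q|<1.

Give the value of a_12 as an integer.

[q^12] φ(12)=4,φ(6)=2,φ(4)=2,φ(3)=2,φ(2)=1,φ(1)=1 ⇒ 12

a_12 = 12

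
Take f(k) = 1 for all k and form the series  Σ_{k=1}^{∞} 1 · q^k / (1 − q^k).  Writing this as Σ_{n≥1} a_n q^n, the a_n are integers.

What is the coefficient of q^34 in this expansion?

a_34 = 4

d|34:{34,17,2,1}  Σf=1+1+1+1=4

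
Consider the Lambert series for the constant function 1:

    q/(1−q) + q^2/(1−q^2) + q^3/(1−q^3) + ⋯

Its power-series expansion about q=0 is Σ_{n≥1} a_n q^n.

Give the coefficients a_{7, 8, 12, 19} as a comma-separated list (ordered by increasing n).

d|7:{1,7}  Σf=1+1=2
d|8:{8,4,2,1}  Σf=1+1+1+1=4
q^12  k|12↦f(k): 1:1 2:1 3:1 4:1 6:1 12:1  a_12=6
[q^19] f(19)=1,f(1)=1 ⇒ 2

2, 4, 6, 2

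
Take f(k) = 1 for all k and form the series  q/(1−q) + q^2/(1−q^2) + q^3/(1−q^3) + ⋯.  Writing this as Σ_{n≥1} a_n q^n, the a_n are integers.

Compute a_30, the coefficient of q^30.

n=30: 30·1 15·2 10·3 6·5 5·6 3·10 2·15 1·30  f→[1+1+1+1+1+1+1+1]=8

a_30 = 8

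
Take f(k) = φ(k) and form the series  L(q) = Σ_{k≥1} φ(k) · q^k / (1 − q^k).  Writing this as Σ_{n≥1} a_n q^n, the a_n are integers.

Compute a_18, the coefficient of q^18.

q^18  k|18↦φ(k): 18:6 9:6 6:2 3:2 2:1 1:1  a_18=18

a_18 = 18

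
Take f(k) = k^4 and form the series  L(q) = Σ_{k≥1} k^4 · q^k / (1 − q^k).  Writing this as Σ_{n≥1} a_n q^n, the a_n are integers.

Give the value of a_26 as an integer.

a_26 = 485554

d|26:{1,2,13,26}  Σf=1+16+28561+456976=485554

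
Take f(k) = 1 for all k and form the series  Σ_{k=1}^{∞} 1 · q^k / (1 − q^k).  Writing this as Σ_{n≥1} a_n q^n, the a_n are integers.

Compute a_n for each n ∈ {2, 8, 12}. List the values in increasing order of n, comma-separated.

2, 4, 6

n=2: 1·2 2·1  f→[1+1]=2
q^8  k|8↦f(k): 8:1 4:1 2:1 1:1  a_8=4
n=12: 1·12 2·6 3·4 4·3 6·2 12·1  f→[1+1+1+1+1+1]=6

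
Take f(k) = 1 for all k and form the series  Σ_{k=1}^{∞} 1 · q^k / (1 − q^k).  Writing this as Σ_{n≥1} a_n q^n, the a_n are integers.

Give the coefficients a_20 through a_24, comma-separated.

6, 4, 4, 2, 8

d|20:{1,2,4,5,10,20}  Σf=1+1+1+1+1+1=6
d|21:{1,3,7,21}  Σf=1+1+1+1=4
[q^22] f(22)=1,f(11)=1,f(2)=1,f(1)=1 ⇒ 4
n=23: 23·1 1·23  f→[1+1]=2
[q^24] f(1)=1,f(2)=1,f(3)=1,f(4)=1,f(6)=1,f(8)=1,f(12)=1,f(24)=1 ⇒ 8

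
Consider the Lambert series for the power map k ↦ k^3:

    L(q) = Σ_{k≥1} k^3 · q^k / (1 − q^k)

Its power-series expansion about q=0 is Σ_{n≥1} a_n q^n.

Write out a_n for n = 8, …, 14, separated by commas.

585, 757, 1134, 1332, 2044, 2198, 3096

n=8: 8·1 4·2 2·4 1·8  f→[512+64+8+1]=585
[q^9] f(9)=729,f(3)=27,f(1)=1 ⇒ 757
n=10: 10·1 5·2 2·5 1·10  f→[1000+125+8+1]=1134
n=11: 1·11 11·1  f→[1+1331]=1332
d|12:{12,6,4,3,2,1}  Σf=1728+216+64+27+8+1=2044
q^13  k|13↦f(k): 1:1 13:2197  a_13=2198
n=14: 14·1 7·2 2·7 1·14  f→[2744+343+8+1]=3096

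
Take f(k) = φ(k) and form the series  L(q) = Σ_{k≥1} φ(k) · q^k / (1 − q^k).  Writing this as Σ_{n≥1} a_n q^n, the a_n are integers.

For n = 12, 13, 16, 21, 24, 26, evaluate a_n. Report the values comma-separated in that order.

n=12: 1·12 2·6 3·4 4·3 6·2 12·1  φ→[1+1+2+2+2+4]=12
n=13: 13·1 1·13  φ→[12+1]=13
n=16: 1·16 2·8 4·4 8·2 16·1  φ→[1+1+2+4+8]=16
q^21  k|21↦φ(k): 21:12 7:6 3:2 1:1  a_21=21
n=24: 24·1 12·2 8·3 6·4 4·6 3·8 2·12 1·24  φ→[8+4+4+2+2+2+1+1]=24
d|26:{26,13,2,1}  Σφ=12+12+1+1=26

12, 13, 16, 21, 24, 26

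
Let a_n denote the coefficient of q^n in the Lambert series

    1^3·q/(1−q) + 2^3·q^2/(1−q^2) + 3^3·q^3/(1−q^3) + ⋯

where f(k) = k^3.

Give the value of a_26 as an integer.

d|26:{26,13,2,1}  Σf=17576+2197+8+1=19782

a_26 = 19782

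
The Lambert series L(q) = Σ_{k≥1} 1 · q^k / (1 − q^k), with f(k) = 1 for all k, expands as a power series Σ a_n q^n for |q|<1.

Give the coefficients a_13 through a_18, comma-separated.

n=13: 1·13 13·1  f→[1+1]=2
n=14: 1·14 2·7 7·2 14·1  f→[1+1+1+1]=4
q^15  k|15↦f(k): 1:1 3:1 5:1 15:1  a_15=4
[q^16] f(16)=1,f(8)=1,f(4)=1,f(2)=1,f(1)=1 ⇒ 5
q^17  k|17↦f(k): 1:1 17:1  a_17=2
d|18:{1,2,3,6,9,18}  Σf=1+1+1+1+1+1=6

2, 4, 4, 5, 2, 6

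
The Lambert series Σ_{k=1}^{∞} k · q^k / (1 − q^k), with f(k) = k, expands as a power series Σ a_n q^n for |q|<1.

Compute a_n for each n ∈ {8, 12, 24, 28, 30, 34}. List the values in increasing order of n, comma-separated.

[q^8] f(8)=8,f(4)=4,f(2)=2,f(1)=1 ⇒ 15
d|12:{1,2,3,4,6,12}  Σf=1+2+3+4+6+12=28
d|24:{24,12,8,6,4,3,2,1}  Σf=24+12+8+6+4+3+2+1=60
d|28:{1,2,4,7,14,28}  Σf=1+2+4+7+14+28=56
q^30  k|30↦f(k): 1:1 2:2 3:3 5:5 6:6 10:10 15:15 30:30  a_30=72
[q^34] f(34)=34,f(17)=17,f(2)=2,f(1)=1 ⇒ 54

15, 28, 60, 56, 72, 54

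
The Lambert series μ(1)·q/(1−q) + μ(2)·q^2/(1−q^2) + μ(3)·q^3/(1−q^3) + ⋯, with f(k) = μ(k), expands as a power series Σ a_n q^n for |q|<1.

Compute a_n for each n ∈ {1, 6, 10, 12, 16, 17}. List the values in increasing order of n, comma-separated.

q^1  k|1↦μ(k): 1:1  a_1=1
n=6: 6·1 3·2 2·3 1·6  μ→[1+(-1)+(-1)+1]=0
[q^10] μ(1)=1,μ(2)=-1,μ(5)=-1,μ(10)=1 ⇒ 0
n=12: 12·1 6·2 4·3 3·4 2·6 1·12  μ→[0+1+0+(-1)+(-1)+1]=0
n=16: 1·16 2·8 4·4 8·2 16·1  μ→[1+(-1)+0+0+0]=0
q^17  k|17↦μ(k): 17:-1 1:1  a_17=0

1, 0, 0, 0, 0, 0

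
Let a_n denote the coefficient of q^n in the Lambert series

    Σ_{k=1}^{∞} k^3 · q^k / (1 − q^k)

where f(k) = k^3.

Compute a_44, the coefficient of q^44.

a_44 = 97236

q^44  k|44↦f(k): 1:1 2:8 4:64 11:1331 22:10648 44:85184  a_44=97236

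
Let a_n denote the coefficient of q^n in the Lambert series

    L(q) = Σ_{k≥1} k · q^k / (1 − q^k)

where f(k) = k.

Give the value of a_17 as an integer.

d|17:{17,1}  Σf=17+1=18

a_17 = 18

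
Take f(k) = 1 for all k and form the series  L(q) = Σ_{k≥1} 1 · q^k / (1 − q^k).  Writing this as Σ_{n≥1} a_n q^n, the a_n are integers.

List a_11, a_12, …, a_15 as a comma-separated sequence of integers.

2, 6, 2, 4, 4

[q^11] f(11)=1,f(1)=1 ⇒ 2
[q^12] f(12)=1,f(6)=1,f(4)=1,f(3)=1,f(2)=1,f(1)=1 ⇒ 6
n=13: 1·13 13·1  f→[1+1]=2
[q^14] f(14)=1,f(7)=1,f(2)=1,f(1)=1 ⇒ 4
[q^15] f(1)=1,f(3)=1,f(5)=1,f(15)=1 ⇒ 4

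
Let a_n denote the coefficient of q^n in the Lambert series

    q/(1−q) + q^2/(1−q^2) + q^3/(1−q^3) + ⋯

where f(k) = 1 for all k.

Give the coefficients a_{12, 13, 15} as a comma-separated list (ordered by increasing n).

6, 2, 4

[q^12] f(1)=1,f(2)=1,f(3)=1,f(4)=1,f(6)=1,f(12)=1 ⇒ 6
d|13:{13,1}  Σf=1+1=2
d|15:{1,3,5,15}  Σf=1+1+1+1=4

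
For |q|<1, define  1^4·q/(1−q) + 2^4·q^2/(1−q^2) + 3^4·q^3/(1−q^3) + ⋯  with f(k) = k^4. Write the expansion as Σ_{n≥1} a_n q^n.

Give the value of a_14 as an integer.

n=14: 14·1 7·2 2·7 1·14  f→[38416+2401+16+1]=40834

a_14 = 40834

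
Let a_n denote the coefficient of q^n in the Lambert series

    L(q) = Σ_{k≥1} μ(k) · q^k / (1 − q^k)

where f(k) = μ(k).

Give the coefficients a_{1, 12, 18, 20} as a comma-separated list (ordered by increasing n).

[q^1] μ(1)=1 ⇒ 1
[q^12] μ(1)=1,μ(2)=-1,μ(3)=-1,μ(4)=0,μ(6)=1,μ(12)=0 ⇒ 0
n=18: 18·1 9·2 6·3 3·6 2·9 1·18  μ→[0+0+1+(-1)+(-1)+1]=0
q^20  k|20↦μ(k): 20:0 10:1 5:-1 4:0 2:-1 1:1  a_20=0

1, 0, 0, 0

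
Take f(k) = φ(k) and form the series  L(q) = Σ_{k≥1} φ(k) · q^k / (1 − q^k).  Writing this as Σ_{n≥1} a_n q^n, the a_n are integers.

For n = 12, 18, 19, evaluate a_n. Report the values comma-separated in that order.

[q^12] φ(12)=4,φ(6)=2,φ(4)=2,φ(3)=2,φ(2)=1,φ(1)=1 ⇒ 12
n=18: 1·18 2·9 3·6 6·3 9·2 18·1  φ→[1+1+2+2+6+6]=18
n=19: 1·19 19·1  φ→[1+18]=19

12, 18, 19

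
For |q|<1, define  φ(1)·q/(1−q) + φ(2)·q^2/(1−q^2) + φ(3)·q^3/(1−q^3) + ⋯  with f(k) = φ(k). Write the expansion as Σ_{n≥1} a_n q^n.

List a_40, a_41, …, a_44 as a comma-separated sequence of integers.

[q^40] φ(1)=1,φ(2)=1,φ(4)=2,φ(5)=4,φ(8)=4,φ(10)=4,φ(20)=8,φ(40)=16 ⇒ 40
n=41: 1·41 41·1  φ→[1+40]=41
n=42: 42·1 21·2 14·3 7·6 6·7 3·14 2·21 1·42  φ→[12+12+6+6+2+2+1+1]=42
n=43: 43·1 1·43  φ→[42+1]=43
[q^44] φ(44)=20,φ(22)=10,φ(11)=10,φ(4)=2,φ(2)=1,φ(1)=1 ⇒ 44

40, 41, 42, 43, 44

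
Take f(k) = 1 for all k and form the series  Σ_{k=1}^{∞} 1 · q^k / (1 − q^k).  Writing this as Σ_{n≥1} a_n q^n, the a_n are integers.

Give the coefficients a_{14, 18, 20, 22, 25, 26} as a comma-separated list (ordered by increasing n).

4, 6, 6, 4, 3, 4

[q^14] f(14)=1,f(7)=1,f(2)=1,f(1)=1 ⇒ 4
n=18: 18·1 9·2 6·3 3·6 2·9 1·18  f→[1+1+1+1+1+1]=6
[q^20] f(1)=1,f(2)=1,f(4)=1,f(5)=1,f(10)=1,f(20)=1 ⇒ 6
[q^22] f(1)=1,f(2)=1,f(11)=1,f(22)=1 ⇒ 4
q^25  k|25↦f(k): 1:1 5:1 25:1  a_25=3
n=26: 26·1 13·2 2·13 1·26  f→[1+1+1+1]=4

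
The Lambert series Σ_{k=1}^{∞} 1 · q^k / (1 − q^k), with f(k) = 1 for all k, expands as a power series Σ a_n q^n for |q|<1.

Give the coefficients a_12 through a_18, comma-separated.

6, 2, 4, 4, 5, 2, 6

q^12  k|12↦f(k): 12:1 6:1 4:1 3:1 2:1 1:1  a_12=6
d|13:{1,13}  Σf=1+1=2
n=14: 1·14 2·7 7·2 14·1  f→[1+1+1+1]=4
d|15:{15,5,3,1}  Σf=1+1+1+1=4
[q^16] f(16)=1,f(8)=1,f(4)=1,f(2)=1,f(1)=1 ⇒ 5
[q^17] f(17)=1,f(1)=1 ⇒ 2
[q^18] f(18)=1,f(9)=1,f(6)=1,f(3)=1,f(2)=1,f(1)=1 ⇒ 6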